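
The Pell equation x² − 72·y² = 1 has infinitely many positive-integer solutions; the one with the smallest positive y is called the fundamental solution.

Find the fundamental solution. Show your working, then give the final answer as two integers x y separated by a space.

17 2

d=72: √d = [8; 2,16] (ℓ=2, even), read p_1/q_1
step 0: (8, 1)  from 8·(1,0) + (0,1)
step 1: (17, 2)  from 2·(8,1) + (1,0)
→ (17, 2).  Check: 17²=289, 72·2²=288, difference 1.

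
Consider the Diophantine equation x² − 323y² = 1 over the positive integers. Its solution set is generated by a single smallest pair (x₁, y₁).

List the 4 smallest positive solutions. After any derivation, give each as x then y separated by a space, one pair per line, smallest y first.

√323 → a₀=17, period (1,34); ℓ=2 even so k=1
a_0=17:  p_0=17·1+0=17,  q_0=17·0+1=1
a_1=1:  p_1=1·17+1=18,  q_1=1·1+0=1
→ (18, 1).  Check: 18²=324, 323·1²=323, difference 1.
(x_2, y_2) = (18·18 + 323·1·1, 18·1 + 1·18) = (647, 36)
(x_3, y_3) = (18·647 + 323·1·36, 18·36 + 1·647) = (23274, 1295)
(x_4, y_4) = (18·23274 + 323·1·1295, 18·1295 + 1·23274) = (837217, 46584)

18 1
647 36
23274 1295
837217 46584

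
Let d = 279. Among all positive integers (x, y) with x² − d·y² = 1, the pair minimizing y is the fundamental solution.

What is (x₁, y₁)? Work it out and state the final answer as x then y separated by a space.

1520 91

√279 = [16; 1,2,2,1,2,2,1,32, …], period ℓ=8 (even) → k=7
a_0=16:  p_0=16·1+0=16,  q_0=16·0+1=1
…
a_2=2:  p_2=2·17+16=50,  q_2=2·1+1=3
a_3=2:  p_3=2·50+17=117,  q_3=2·3+1=7
a_4=1:  p_4=1·117+50=167,  q_4=1·7+3=10
…
a_6=2:  p_6=2·451+167=1069,  q_6=2·27+10=64
a_7=1:  p_7=1·1069+451=1520,  q_7=1·64+27=91
→ (1520, 91).  Check: 1520²=2310400, 279·91²=2310399, difference 1.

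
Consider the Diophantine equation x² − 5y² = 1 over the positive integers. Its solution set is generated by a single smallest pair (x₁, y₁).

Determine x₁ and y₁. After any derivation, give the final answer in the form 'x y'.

9 4

[2; 4] for √5; ℓ=1 ⇒ convergent index 1
step 0: (2, 1)  from 2·(1,0) + (0,1)
step 1: (9, 4)  from 4·(2,1) + (1,0)
→ (9, 4).  Check: 9²=81, 5·4²=80, difference 1.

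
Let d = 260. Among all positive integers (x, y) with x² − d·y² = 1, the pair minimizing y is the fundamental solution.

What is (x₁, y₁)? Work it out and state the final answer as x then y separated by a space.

√260 = [16; 8,32, …], period ℓ=2 (even) → k=1
k=0  a_k=16  p_k/q_k = 16/1
k=1  a_k=8  p_k/q_k = 129/8
(x₁, y₁) = (129, 8);  129² − 260·8² = 1 ✓

129 8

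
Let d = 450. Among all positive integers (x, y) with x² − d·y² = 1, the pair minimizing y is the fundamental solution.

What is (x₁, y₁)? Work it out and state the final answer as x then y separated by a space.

[21; 4,1,2,4,2,1,4,42] for √450; ℓ=8 ⇒ convergent index 7
k=0  a_k=21  p_k/q_k = 21/1
…
k=6  a_k=1  p_k/q_k = 4179/197
k=7  a_k=4  p_k/q_k = 19601/924
→ (19601, 924).  Check: 19601²=384199201, 450·924²=384199200, difference 1.

19601 924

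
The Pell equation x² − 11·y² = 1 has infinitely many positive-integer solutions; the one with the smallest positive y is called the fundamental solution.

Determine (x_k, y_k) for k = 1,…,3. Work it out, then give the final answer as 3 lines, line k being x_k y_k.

10 3
199 60
3970 1197

d=11: √d = [3; 3,6] (ℓ=2, even), read p_1/q_1
k=0  a_k=3  p_k/q_k = 3/1
k=1  a_k=3  p_k/q_k = 10/3
(x₁, y₁) = (10, 3);  10² − 11·3² = 1 ✓
(x_2, y_2) = (10·10 + 11·3·3, 10·3 + 3·10) = (199, 60)
(x_3, y_3) = (10·199 + 11·3·60, 10·60 + 3·199) = (3970, 1197)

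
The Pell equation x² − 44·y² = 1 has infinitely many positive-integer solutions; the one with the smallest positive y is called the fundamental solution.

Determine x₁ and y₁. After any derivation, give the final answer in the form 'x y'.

√44 = [6; 1,1,1,2,1,1,1,12, …], period ℓ=8 (even) → k=7
i=0: a=6 ⇒ p=6, q=1
i=1: a=1 ⇒ p=7, q=1
i=2: a=1 ⇒ p=13, q=2
i=3: a=1 ⇒ p=20, q=3
i=4: a=2 ⇒ p=53, q=8
i=5: a=1 ⇒ p=73, q=11
i=6: a=1 ⇒ p=126, q=19
i=7: a=1 ⇒ p=199, q=30
→ (199, 30).  Check: 199²=39601, 44·30²=39600, difference 1.

199 30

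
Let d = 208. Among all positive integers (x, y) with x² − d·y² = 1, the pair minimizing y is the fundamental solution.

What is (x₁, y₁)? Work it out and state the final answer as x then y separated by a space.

√208 = [14; 2,2,1,2,2,28, …], period ℓ=6 (even) → k=5
a_0=14:  p_0=14·1+0=14,  q_0=14·0+1=1
a_1=2:  p_1=2·14+1=29,  q_1=2·1+0=2
a_2=2:  p_2=2·29+14=72,  q_2=2·2+1=5
…
a_4=2:  p_4=2·101+72=274,  q_4=2·7+5=19
a_5=2:  p_5=2·274+101=649,  q_5=2·19+7=45
(x₁, y₁) = (649, 45);  649² − 208·45² = 1 ✓

649 45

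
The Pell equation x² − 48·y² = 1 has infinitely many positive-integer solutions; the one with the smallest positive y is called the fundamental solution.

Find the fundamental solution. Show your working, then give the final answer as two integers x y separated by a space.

7 1

√48 = [6; 1,12, …], period ℓ=2 (even) → k=1
k=0  a_k=6  p_k/q_k = 6/1
k=1  a_k=1  p_k/q_k = 7/1
fundamental: x₁=7, y₁=1  (since 49 − 48·1 = 1)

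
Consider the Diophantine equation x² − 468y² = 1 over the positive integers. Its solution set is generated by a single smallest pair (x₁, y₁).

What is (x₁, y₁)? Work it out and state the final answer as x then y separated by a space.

649 30

d=468: √d = [21; 1,1,1,2,1,1,1,42] (ℓ=8, even), read p_7/q_7
i=0: a=21 ⇒ p=21, q=1
i=1: a=1 ⇒ p=22, q=1
…
i=4: a=2 ⇒ p=173, q=8
…
i=6: a=1 ⇒ p=411, q=19
i=7: a=1 ⇒ p=649, q=30
(x₁, y₁) = (649, 30);  649² − 468·30² = 1 ✓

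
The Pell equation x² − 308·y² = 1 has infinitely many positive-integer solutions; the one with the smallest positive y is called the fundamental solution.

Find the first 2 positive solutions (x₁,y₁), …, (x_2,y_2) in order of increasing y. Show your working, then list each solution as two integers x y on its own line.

d=308: √d = [17; 1,1,4,1,1,34] (ℓ=6, even), read p_5/q_5
a_0=17:  p_0=17·1+0=17,  q_0=17·0+1=1
…
a_2=1:  p_2=1·18+17=35,  q_2=1·1+1=2
…
a_4=1:  p_4=1·158+35=193,  q_4=1·9+2=11
a_5=1:  p_5=1·193+158=351,  q_5=1·11+9=20
→ (351, 20).  Check: 351²=123201, 308·20²=123200, difference 1.
k=2:  x_2 = 351·351+308·20·20 = 246401,  y_2 = 351·20+20·351 = 14040

351 20
246401 14040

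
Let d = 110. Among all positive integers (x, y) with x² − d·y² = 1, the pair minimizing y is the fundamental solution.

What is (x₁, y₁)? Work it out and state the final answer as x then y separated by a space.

21 2

√110 → a₀=10, period (2,20); ℓ=2 even so k=1
i=0: a=10 ⇒ p=10, q=1
i=1: a=2 ⇒ p=21, q=2
(x₁, y₁) = (21, 2);  21² − 110·2² = 1 ✓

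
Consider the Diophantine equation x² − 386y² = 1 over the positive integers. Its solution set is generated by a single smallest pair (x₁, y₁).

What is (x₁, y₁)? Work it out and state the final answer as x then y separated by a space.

111555 5678

√386 → a₀=19, period (1,1,1,4,1,18,1,4,1,1,1,38); ℓ=12 even so k=11
step 0: (19, 1)  from 19·(1,0) + (0,1)
step 1: (20, 1)  from 1·(19,1) + (1,0)
step 2: (39, 2)  from 1·(20,1) + (19,1)
…
step 4: (275, 14)  from 4·(59,3) + (39,2)
…
step 6: (6287, 320)  from 18·(334,17) + (275,14)
step 7: (6621, 337)  from 1·(6287,320) + (334,17)
step 8: (32771, 1668)  from 4·(6621,337) + (6287,320)
…
step 10: (72163, 3673)  from 1·(39392,2005) + (32771,1668)
step 11: (111555, 5678)  from 1·(72163,3673) + (39392,2005)
(x₁, y₁) = (111555, 5678);  111555² − 386·5678² = 1 ✓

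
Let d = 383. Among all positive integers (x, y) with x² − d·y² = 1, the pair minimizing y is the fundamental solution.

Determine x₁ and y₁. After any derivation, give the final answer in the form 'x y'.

18768 959

√383 = [19; 1,1,3,19,3,1,1,38, …], period ℓ=8 (even) → k=7
k=0  a_k=19  p_k/q_k = 19/1
…
k=4  a_k=19  p_k/q_k = 2642/135
…
k=6  a_k=1  p_k/q_k = 10705/547
k=7  a_k=1  p_k/q_k = 18768/959
fundamental: x₁=18768, y₁=959  (since 352237824 − 383·919681 = 1)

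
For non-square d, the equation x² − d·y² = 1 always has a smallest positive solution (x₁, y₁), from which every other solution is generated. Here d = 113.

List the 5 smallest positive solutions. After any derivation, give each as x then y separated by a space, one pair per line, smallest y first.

1204353 113296
2900932297217 272896754976
6987493029899166849 657328051091107760
16830816386073401651890177 1583310020631184911403584
40540488414026331506287881514113 3813728346553801555156190094544

[10; 1,1,1,2,2,1,1,1,20] for √113; ℓ=9 ⇒ convergent index 17
i=0: a=10 ⇒ p=10, q=1
…
i=2: a=1 ⇒ p=21, q=2
…
i=5: a=2 ⇒ p=202, q=19
i=6: a=1 ⇒ p=287, q=27
…
i=11: a=1 ⇒ p=32794, q=3085
…
i=16: a=1 ⇒ p=758918, q=71393
i=17: a=1 ⇒ p=1204353, q=113296
(x₁, y₁) = (1204353, 113296);  1204353² − 113·113296² = 1 ✓
(x_2, y_2) = (1204353·1204353 + 113·113296·113296, 1204353·113296 + 113296·1204353) = (2900932297217, 272896754976)
(x_3, y_3) = (1204353·2900932297217 + 113·113296·272896754976, 1204353·272896754976 + 113296·2900932297217) = (6987493029899166849, 657328051091107760)
(x_4, y_4) = (1204353·6987493029899166849 + 113·113296·657328051091107760, 1204353·657328051091107760 + 113296·6987493029899166849) = (16830816386073401651890177, 1583310020631184911403584)
(x_5, y_5) = (1204353·16830816386073401651890177 + 113·113296·1583310020631184911403584, 1204353·1583310020631184911403584 + 113296·16830816386073401651890177) = (40540488414026331506287881514113, 3813728346553801555156190094544)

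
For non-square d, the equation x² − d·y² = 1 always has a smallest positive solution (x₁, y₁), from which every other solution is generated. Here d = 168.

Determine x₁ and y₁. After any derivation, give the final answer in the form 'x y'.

13 1

[12; 1,24] for √168; ℓ=2 ⇒ convergent index 1
step 0: (12, 1)  from 12·(1,0) + (0,1)
step 1: (13, 1)  from 1·(12,1) + (1,0)
(x₁, y₁) = (13, 1);  13² − 168·1² = 1 ✓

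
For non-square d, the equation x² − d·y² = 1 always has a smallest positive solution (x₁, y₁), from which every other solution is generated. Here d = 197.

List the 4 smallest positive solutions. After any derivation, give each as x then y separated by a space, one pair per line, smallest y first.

393 28
308897 22008
242792649 17298260
190834713217 13596410352

√197 → a₀=14, period (28); ℓ=1 odd so k=1
step 0: (14, 1)  from 14·(1,0) + (0,1)
step 1: (393, 28)  from 28·(14,1) + (1,0)
fundamental: x₁=393, y₁=28  (since 154449 − 197·784 = 1)
(393+28√197)^2 = 308897 + 22008√197
(393+28√197)^3 = 242792649 + 17298260√197
(393+28√197)^4 = 190834713217 + 13596410352√197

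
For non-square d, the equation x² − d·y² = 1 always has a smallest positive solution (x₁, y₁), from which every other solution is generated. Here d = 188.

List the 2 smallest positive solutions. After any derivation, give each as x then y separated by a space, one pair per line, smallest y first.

d=188: √d = [13; 1,2,2,6,2,2,1,26] (ℓ=8, even), read p_7/q_7
a_0=13:  p_0=13·1+0=13,  q_0=13·0+1=1
…
a_6=2:  p_6=2·1330+617=3277,  q_6=2·97+45=239
a_7=1:  p_7=1·3277+1330=4607,  q_7=1·239+97=336
→ (4607, 336).  Check: 4607²=21224449, 188·336²=21224448, difference 1.
(4607+336√188)^2 = 42448897 + 3095904√188

4607 336
42448897 3095904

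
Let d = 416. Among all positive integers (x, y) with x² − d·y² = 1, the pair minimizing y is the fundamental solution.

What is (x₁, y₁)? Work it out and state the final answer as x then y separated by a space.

[20; 2,1,1,9,1,1,2,40] for √416; ℓ=8 ⇒ convergent index 7
k=0  a_k=20  p_k/q_k = 20/1
…
k=2  a_k=1  p_k/q_k = 61/3
k=3  a_k=1  p_k/q_k = 102/5
k=4  a_k=9  p_k/q_k = 979/48
k=5  a_k=1  p_k/q_k = 1081/53
k=6  a_k=1  p_k/q_k = 2060/101
k=7  a_k=2  p_k/q_k = 5201/255
(x₁, y₁) = (5201, 255);  5201² − 416·255² = 1 ✓

5201 255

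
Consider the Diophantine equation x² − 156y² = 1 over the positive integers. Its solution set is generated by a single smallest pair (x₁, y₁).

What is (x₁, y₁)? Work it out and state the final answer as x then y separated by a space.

25 2

[12; 2,24] for √156; ℓ=2 ⇒ convergent index 1
step 0: (12, 1)  from 12·(1,0) + (0,1)
step 1: (25, 2)  from 2·(12,1) + (1,0)
(x₁, y₁) = (25, 2);  25² − 156·2² = 1 ✓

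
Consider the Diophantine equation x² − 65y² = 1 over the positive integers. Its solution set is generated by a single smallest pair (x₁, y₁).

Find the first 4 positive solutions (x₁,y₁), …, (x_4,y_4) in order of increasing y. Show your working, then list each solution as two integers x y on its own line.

129 16
33281 4128
8586369 1065008
2215249921 274767936

√65 → a₀=8, period (16); ℓ=1 odd so k=1
step 0: (8, 1)  from 8·(1,0) + (0,1)
step 1: (129, 16)  from 16·(8,1) + (1,0)
fundamental: x₁=129, y₁=16  (since 16641 − 65·256 = 1)
(x_2, y_2) = (129·129 + 65·16·16, 129·16 + 16·129) = (33281, 4128)
(x_3, y_3) = (129·33281 + 65·16·4128, 129·4128 + 16·33281) = (8586369, 1065008)
(x_4, y_4) = (129·8586369 + 65·16·1065008, 129·1065008 + 16·8586369) = (2215249921, 274767936)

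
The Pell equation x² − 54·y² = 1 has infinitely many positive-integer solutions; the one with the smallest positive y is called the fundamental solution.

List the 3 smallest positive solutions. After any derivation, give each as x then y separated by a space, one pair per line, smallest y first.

485 66
470449 64020
456335045 62099334

[7; 2,1,6,1,2,14] for √54; ℓ=6 ⇒ convergent index 5
k=0  a_k=7  p_k/q_k = 7/1
k=1  a_k=2  p_k/q_k = 15/2
k=2  a_k=1  p_k/q_k = 22/3
k=3  a_k=6  p_k/q_k = 147/20
k=4  a_k=1  p_k/q_k = 169/23
k=5  a_k=2  p_k/q_k = 485/66
fundamental: x₁=485, y₁=66  (since 235225 − 54·4356 = 1)
(485+66√54)^2 = 470449 + 64020√54
(485+66√54)^3 = 456335045 + 62099334√54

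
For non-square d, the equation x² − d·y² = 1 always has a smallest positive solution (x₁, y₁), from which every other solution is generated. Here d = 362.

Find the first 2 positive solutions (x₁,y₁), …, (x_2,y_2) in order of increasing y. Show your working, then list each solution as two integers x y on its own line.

723 38
1045457 54948

√362 → a₀=19, period (38); ℓ=1 odd so k=1
step 0: (19, 1)  from 19·(1,0) + (0,1)
step 1: (723, 38)  from 38·(19,1) + (1,0)
(x₁, y₁) = (723, 38);  723² − 362·38² = 1 ✓
n=2: (723,38)∘(723,38) = (723·723+362·38·38, 723·38+38·723) = (1045457,54948)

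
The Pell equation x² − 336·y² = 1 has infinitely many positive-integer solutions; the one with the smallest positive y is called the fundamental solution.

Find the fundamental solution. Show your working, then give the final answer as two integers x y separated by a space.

d=336: √d = [18; 3,36] (ℓ=2, even), read p_1/q_1
step 0: (18, 1)  from 18·(1,0) + (0,1)
step 1: (55, 3)  from 3·(18,1) + (1,0)
(x₁, y₁) = (55, 3);  55² − 336·3² = 1 ✓

55 3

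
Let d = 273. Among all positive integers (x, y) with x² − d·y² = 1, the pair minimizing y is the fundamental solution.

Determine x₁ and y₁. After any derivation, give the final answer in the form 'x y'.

√273 = [16; 1,1,10,1,1,32, …], period ℓ=6 (even) → k=5
k=0  a_k=16  p_k/q_k = 16/1
…
k=2  a_k=1  p_k/q_k = 33/2
…
k=4  a_k=1  p_k/q_k = 380/23
k=5  a_k=1  p_k/q_k = 727/44
(x₁, y₁) = (727, 44);  727² − 273·44² = 1 ✓

727 44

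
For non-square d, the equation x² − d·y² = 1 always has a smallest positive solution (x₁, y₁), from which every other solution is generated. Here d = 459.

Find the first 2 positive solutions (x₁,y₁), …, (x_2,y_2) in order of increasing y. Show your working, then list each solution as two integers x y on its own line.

√459 → a₀=21, period (2,2,1,4,21,4,1,2,2,42); ℓ=10 even so k=9
k=0  a_k=21  p_k/q_k = 21/1
k=1  a_k=2  p_k/q_k = 43/2
k=2  a_k=2  p_k/q_k = 107/5
k=3  a_k=1  p_k/q_k = 150/7
k=4  a_k=4  p_k/q_k = 707/33
k=5  a_k=21  p_k/q_k = 14997/700
k=6  a_k=4  p_k/q_k = 60695/2833
k=7  a_k=1  p_k/q_k = 75692/3533
k=8  a_k=2  p_k/q_k = 212079/9899
k=9  a_k=2  p_k/q_k = 499850/23331
→ (499850, 23331).  Check: 499850²=249850022500, 459·23331²=249850022499, difference 1.
n=2: (499850,23331)∘(499850,23331) = (499850·499850+459·23331·23331, 499850·23331+23331·499850) = (499700044999,23324000700)

499850 23331
499700044999 23324000700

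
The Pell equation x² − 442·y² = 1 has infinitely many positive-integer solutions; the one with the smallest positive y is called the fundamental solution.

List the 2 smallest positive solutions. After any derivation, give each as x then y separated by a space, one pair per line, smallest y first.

d=442: √d = [21; 42] (ℓ=1, odd), read p_1/q_1
k=0  a_k=21  p_k/q_k = 21/1
k=1  a_k=42  p_k/q_k = 883/42
→ (883, 42).  Check: 883²=779689, 442·42²=779688, difference 1.
k=2:  x_2 = 883·883+442·42·42 = 1559377,  y_2 = 883·42+42·883 = 74172

883 42
1559377 74172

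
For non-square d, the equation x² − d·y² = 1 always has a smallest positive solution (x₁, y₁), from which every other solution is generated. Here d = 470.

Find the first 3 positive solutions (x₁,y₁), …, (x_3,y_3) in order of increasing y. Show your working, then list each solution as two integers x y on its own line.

1691 78
5718961 263796
19341524411 892157994

√470 → a₀=21, period (1,2,8,2,1,42); ℓ=6 even so k=5
step 0: (21, 1)  from 21·(1,0) + (0,1)
step 1: (22, 1)  from 1·(21,1) + (1,0)
step 2: (65, 3)  from 2·(22,1) + (21,1)
step 3: (542, 25)  from 8·(65,3) + (22,1)
step 4: (1149, 53)  from 2·(542,25) + (65,3)
step 5: (1691, 78)  from 1·(1149,53) + (542,25)
fundamental: x₁=1691, y₁=78  (since 2859481 − 470·6084 = 1)
n=2: (1691,78)∘(1691,78) = (1691·1691+470·78·78, 1691·78+78·1691) = (5718961,263796)
n=3: (5718961,263796)∘(1691,78) = (1691·5718961+470·78·263796, 1691·263796+78·5718961) = (19341524411,892157994)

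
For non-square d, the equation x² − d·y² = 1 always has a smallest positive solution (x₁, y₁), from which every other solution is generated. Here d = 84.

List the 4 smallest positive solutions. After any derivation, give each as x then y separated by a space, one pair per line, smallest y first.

d=84: √d = [9; 6,18] (ℓ=2, even), read p_1/q_1
a_0=9:  p_0=9·1+0=9,  q_0=9·0+1=1
a_1=6:  p_1=6·9+1=55,  q_1=6·1+0=6
(x₁, y₁) = (55, 6);  55² − 84·6² = 1 ✓
(55+6√84)^2 = 6049 + 660√84
(55+6√84)^3 = 665335 + 72594√84
(55+6√84)^4 = 73180801 + 7984680√84

55 6
6049 660
665335 72594
73180801 7984680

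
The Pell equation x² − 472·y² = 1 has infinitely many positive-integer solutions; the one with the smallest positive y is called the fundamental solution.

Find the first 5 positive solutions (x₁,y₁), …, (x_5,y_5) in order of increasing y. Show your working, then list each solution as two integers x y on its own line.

306917 14127
188396089777 8671632918
115643925371868101 5322943120573485
70986173286526887819457 3267403467465432958572
43573726693046301732396700037 2005643340042853631571511563

√472 = [21; 1,2,1,1,1,…,2,1,42, …], period ℓ=14 (even) → k=13
i=0: a=21 ⇒ p=21, q=1
…
i=2: a=2 ⇒ p=65, q=3
…
i=6: a=4 ⇒ p=1108, q=51
…
i=8: a=4 ⇒ p=24224, q=1115
i=9: a=1 ⇒ p=30003, q=1381
…
i=12: a=2 ⇒ p=222687, q=10250
i=13: a=1 ⇒ p=306917, q=14127
→ (306917, 14127).  Check: 306917²=94198044889, 472·14127²=94198044888, difference 1.
(x_2, y_2) = (306917·306917 + 472·14127·14127, 306917·14127 + 14127·306917) = (188396089777, 8671632918)
(x_3, y_3) = (306917·188396089777 + 472·14127·8671632918, 306917·8671632918 + 14127·188396089777) = (115643925371868101, 5322943120573485)
(x_4, y_4) = (306917·115643925371868101 + 472·14127·5322943120573485, 306917·5322943120573485 + 14127·115643925371868101) = (70986173286526887819457, 3267403467465432958572)
(x_5, y_5) = (306917·70986173286526887819457 + 472·14127·3267403467465432958572, 306917·3267403467465432958572 + 14127·70986173286526887819457) = (43573726693046301732396700037, 2005643340042853631571511563)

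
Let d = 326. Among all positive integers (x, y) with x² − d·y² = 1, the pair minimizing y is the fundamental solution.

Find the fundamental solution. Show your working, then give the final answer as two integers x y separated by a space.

√326 = [18; 18,36, …], period ℓ=2 (even) → k=1
k=0  a_k=18  p_k/q_k = 18/1
k=1  a_k=18  p_k/q_k = 325/18
→ (325, 18).  Check: 325²=105625, 326·18²=105624, difference 1.

325 18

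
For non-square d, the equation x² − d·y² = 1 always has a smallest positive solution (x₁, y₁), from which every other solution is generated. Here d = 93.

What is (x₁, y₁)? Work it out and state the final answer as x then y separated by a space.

√93 → a₀=9, period (1,1,1,4,6,4,1,1,1,18); ℓ=10 even so k=9
i=0: a=9 ⇒ p=9, q=1
…
i=8: a=1 ⇒ p=7821, q=811
i=9: a=1 ⇒ p=12151, q=1260
→ (12151, 1260).  Check: 12151²=147646801, 93·1260²=147646800, difference 1.

12151 1260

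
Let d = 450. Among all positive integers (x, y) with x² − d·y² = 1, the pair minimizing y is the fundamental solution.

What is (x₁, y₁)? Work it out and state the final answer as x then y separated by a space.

19601 924

d=450: √d = [21; 4,1,2,4,2,1,4,42] (ℓ=8, even), read p_7/q_7
k=0  a_k=21  p_k/q_k = 21/1
…
k=3  a_k=2  p_k/q_k = 297/14
…
k=6  a_k=1  p_k/q_k = 4179/197
k=7  a_k=4  p_k/q_k = 19601/924
fundamental: x₁=19601, y₁=924  (since 384199201 − 450·853776 = 1)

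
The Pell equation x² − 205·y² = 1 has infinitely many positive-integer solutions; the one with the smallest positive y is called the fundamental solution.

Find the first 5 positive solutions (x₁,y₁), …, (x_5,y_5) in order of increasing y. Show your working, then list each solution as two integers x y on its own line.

39689 2772
3150433441 220035816
250075105640009 17466002999676
19850461732342200961 1386416385888245712
1575689951139784122242249 110050959861571165127460

√205 = [14; 3,6,1,4,1,6,3,28, …], period ℓ=8 (even) → k=7
i=0: a=14 ⇒ p=14, q=1
i=1: a=3 ⇒ p=43, q=3
…
i=3: a=1 ⇒ p=315, q=22
i=4: a=4 ⇒ p=1532, q=107
…
i=6: a=6 ⇒ p=12614, q=881
i=7: a=3 ⇒ p=39689, q=2772
(x₁, y₁) = (39689, 2772);  39689² − 205·2772² = 1 ✓
(39689+2772√205)^2 = 3150433441 + 220035816√205
(39689+2772√205)^3 = 250075105640009 + 17466002999676√205
(39689+2772√205)^4 = 19850461732342200961 + 1386416385888245712√205
(39689+2772√205)^5 = 1575689951139784122242249 + 110050959861571165127460√205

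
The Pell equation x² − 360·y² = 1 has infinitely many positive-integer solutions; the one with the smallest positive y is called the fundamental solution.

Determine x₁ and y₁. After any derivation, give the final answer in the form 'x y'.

19 1

√360 → a₀=18, period (1,36); ℓ=2 even so k=1
a_0=18:  p_0=18·1+0=18,  q_0=18·0+1=1
a_1=1:  p_1=1·18+1=19,  q_1=1·1+0=1
→ (19, 1).  Check: 19²=361, 360·1²=360, difference 1.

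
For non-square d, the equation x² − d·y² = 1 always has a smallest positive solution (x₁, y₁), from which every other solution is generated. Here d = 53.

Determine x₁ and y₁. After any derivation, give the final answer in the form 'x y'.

66249 9100

[7; 3,1,1,3,14] for √53; ℓ=5 ⇒ convergent index 9
i=0: a=7 ⇒ p=7, q=1
i=1: a=3 ⇒ p=22, q=3
i=2: a=1 ⇒ p=29, q=4
i=3: a=1 ⇒ p=51, q=7
i=4: a=3 ⇒ p=182, q=25
…
i=8: a=1 ⇒ p=18557, q=2549
i=9: a=3 ⇒ p=66249, q=9100
→ (66249, 9100).  Check: 66249²=4388930001, 53·9100²=4388930000, difference 1.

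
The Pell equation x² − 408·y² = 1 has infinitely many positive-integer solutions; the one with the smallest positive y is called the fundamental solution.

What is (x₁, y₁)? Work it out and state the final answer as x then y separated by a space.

101 5

√408 = [20; 5,40, …], period ℓ=2 (even) → k=1
a_0=20:  p_0=20·1+0=20,  q_0=20·0+1=1
a_1=5:  p_1=5·20+1=101,  q_1=5·1+0=5
fundamental: x₁=101, y₁=5  (since 10201 − 408·25 = 1)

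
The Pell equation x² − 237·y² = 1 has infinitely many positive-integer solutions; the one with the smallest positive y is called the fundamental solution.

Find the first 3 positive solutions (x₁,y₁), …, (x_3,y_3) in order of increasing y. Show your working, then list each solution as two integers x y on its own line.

228151 14820
104105757601 6762395640
47503665404623351 3085694655308460

√237 = [15; 2,1,1,7,10,7,1,1,2,30, …], period ℓ=10 (even) → k=9
a_0=15:  p_0=15·1+0=15,  q_0=15·0+1=1
…
a_2=1:  p_2=1·31+15=46,  q_2=1·2+1=3
…
a_4=7:  p_4=7·77+46=585,  q_4=7·5+3=38
a_5=10:  p_5=10·585+77=5927,  q_5=10·38+5=385
…
a_7=1:  p_7=1·42074+5927=48001,  q_7=1·2733+385=3118
a_8=1:  p_8=1·48001+42074=90075,  q_8=1·3118+2733=5851
a_9=2:  p_9=2·90075+48001=228151,  q_9=2·5851+3118=14820
(x₁, y₁) = (228151, 14820);  228151² − 237·14820² = 1 ✓
k=2:  x_2 = 228151·228151+237·14820·14820 = 104105757601,  y_2 = 228151·14820+14820·228151 = 6762395640
k=3:  x_3 = 228151·104105757601+237·14820·6762395640 = 47503665404623351,  y_3 = 228151·6762395640+14820·104105757601 = 3085694655308460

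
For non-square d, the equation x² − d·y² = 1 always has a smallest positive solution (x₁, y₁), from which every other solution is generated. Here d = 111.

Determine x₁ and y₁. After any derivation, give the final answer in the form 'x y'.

295 28

√111 → a₀=10, period (1,1,6,1,1,20); ℓ=6 even so k=5
step 0: (10, 1)  from 10·(1,0) + (0,1)
…
step 4: (158, 15)  from 1·(137,13) + (21,2)
step 5: (295, 28)  from 1·(158,15) + (137,13)
(x₁, y₁) = (295, 28);  295² − 111·28² = 1 ✓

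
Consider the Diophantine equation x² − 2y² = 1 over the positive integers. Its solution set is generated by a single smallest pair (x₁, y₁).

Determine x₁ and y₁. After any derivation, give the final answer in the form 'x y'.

√2 = [1; 2, …], period ℓ=1 (odd) → k=1
a_0=1:  p_0=1·1+0=1,  q_0=1·0+1=1
a_1=2:  p_1=2·1+1=3,  q_1=2·1+0=2
→ (3, 2).  Check: 3²=9, 2·2²=8, difference 1.

3 2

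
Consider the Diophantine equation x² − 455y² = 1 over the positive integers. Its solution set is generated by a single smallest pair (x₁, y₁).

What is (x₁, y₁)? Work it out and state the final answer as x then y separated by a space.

64 3

[21; 3,42] for √455; ℓ=2 ⇒ convergent index 1
step 0: (21, 1)  from 21·(1,0) + (0,1)
step 1: (64, 3)  from 3·(21,1) + (1,0)
(x₁, y₁) = (64, 3);  64² − 455·3² = 1 ✓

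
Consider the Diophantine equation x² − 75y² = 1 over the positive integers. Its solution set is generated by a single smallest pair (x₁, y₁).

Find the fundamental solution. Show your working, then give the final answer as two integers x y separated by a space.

26 3

√75 → a₀=8, period (1,1,1,16); ℓ=4 even so k=3
i=0: a=8 ⇒ p=8, q=1
…
i=2: a=1 ⇒ p=17, q=2
i=3: a=1 ⇒ p=26, q=3
fundamental: x₁=26, y₁=3  (since 676 − 75·9 = 1)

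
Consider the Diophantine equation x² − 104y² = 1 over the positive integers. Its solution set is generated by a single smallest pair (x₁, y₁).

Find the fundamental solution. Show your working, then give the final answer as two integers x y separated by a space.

51 5

√104 → a₀=10, period (5,20); ℓ=2 even so k=1
k=0  a_k=10  p_k/q_k = 10/1
k=1  a_k=5  p_k/q_k = 51/5
(x₁, y₁) = (51, 5);  51² − 104·5² = 1 ✓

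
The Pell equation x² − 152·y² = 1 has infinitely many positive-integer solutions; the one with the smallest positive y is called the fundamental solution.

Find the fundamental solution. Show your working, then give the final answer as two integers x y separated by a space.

37 3

√152 = [12; 3,24, …], period ℓ=2 (even) → k=1
step 0: (12, 1)  from 12·(1,0) + (0,1)
step 1: (37, 3)  from 3·(12,1) + (1,0)
→ (37, 3).  Check: 37²=1369, 152·3²=1368, difference 1.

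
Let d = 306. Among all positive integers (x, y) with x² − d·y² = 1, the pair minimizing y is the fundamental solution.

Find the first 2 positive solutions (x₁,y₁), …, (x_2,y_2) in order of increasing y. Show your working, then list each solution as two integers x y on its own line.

35 2
2449 140

√306 → a₀=17, period (2,34); ℓ=2 even so k=1
step 0: (17, 1)  from 17·(1,0) + (0,1)
step 1: (35, 2)  from 2·(17,1) + (1,0)
→ (35, 2).  Check: 35²=1225, 306·2²=1224, difference 1.
(x_2, y_2) = (35·35 + 306·2·2, 35·2 + 2·35) = (2449, 140)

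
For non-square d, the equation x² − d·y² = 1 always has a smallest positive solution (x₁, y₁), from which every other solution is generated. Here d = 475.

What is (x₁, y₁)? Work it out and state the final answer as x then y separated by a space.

57799 2652

d=475: √d = [21; 1,3,1,6,2,6,1,3,1,42] (ℓ=10, even), read p_9/q_9
k=0  a_k=21  p_k/q_k = 21/1
k=1  a_k=1  p_k/q_k = 22/1
…
k=8  a_k=3  p_k/q_k = 45921/2107
k=9  a_k=1  p_k/q_k = 57799/2652
fundamental: x₁=57799, y₁=2652  (since 3340724401 − 475·7033104 = 1)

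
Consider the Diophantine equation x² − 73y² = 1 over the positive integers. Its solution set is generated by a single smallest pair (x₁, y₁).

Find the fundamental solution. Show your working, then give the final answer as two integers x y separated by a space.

2281249 267000

d=73: √d = [8; 1,1,5,5,1,1,16] (ℓ=7, odd), read p_13/q_13
step 0: (8, 1)  from 8·(1,0) + (0,1)
step 1: (9, 1)  from 1·(8,1) + (1,0)
step 2: (17, 2)  from 1·(9,1) + (8,1)
…
step 4: (487, 57)  from 5·(94,11) + (17,2)
…
step 6: (1068, 125)  from 1·(581,68) + (487,57)
…
step 12: (1241008, 145249)  from 1·(1040241,121751) + (200767,23498)
step 13: (2281249, 267000)  from 1·(1241008,145249) + (1040241,121751)
(x₁, y₁) = (2281249, 267000);  2281249² − 73·267000² = 1 ✓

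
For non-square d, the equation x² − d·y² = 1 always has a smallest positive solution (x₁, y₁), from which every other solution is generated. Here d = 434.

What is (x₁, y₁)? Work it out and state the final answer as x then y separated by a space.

125 6

√434 → a₀=20, period (1,4,1,40); ℓ=4 even so k=3
k=0  a_k=20  p_k/q_k = 20/1
k=1  a_k=1  p_k/q_k = 21/1
k=2  a_k=4  p_k/q_k = 104/5
k=3  a_k=1  p_k/q_k = 125/6
(x₁, y₁) = (125, 6);  125² − 434·6² = 1 ✓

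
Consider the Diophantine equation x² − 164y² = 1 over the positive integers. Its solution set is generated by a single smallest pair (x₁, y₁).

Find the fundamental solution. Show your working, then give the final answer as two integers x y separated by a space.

2049 160

[12; 1,4,6,4,1,24] for √164; ℓ=6 ⇒ convergent index 5
i=0: a=12 ⇒ p=12, q=1
…
i=3: a=6 ⇒ p=397, q=31
i=4: a=4 ⇒ p=1652, q=129
i=5: a=1 ⇒ p=2049, q=160
(x₁, y₁) = (2049, 160);  2049² − 164·160² = 1 ✓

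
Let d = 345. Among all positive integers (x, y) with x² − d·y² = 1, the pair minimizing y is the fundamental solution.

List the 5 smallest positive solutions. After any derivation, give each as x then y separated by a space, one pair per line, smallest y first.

d=345: √d = [18; 1,1,2,1,6,1,2,1,1,36] (ℓ=10, even), read p_9/q_9
k=0  a_k=18  p_k/q_k = 18/1
k=1  a_k=1  p_k/q_k = 19/1
k=2  a_k=1  p_k/q_k = 37/2
k=3  a_k=2  p_k/q_k = 93/5
k=4  a_k=1  p_k/q_k = 130/7
k=5  a_k=6  p_k/q_k = 873/47
k=6  a_k=1  p_k/q_k = 1003/54
…
k=8  a_k=1  p_k/q_k = 3882/209
k=9  a_k=1  p_k/q_k = 6761/364
→ (6761, 364).  Check: 6761²=45711121, 345·364²=45711120, difference 1.
k=2:  x_2 = 6761·6761+345·364·364 = 91422241,  y_2 = 6761·364+364·6761 = 4922008
k=3:  x_3 = 6761·91422241+345·364·4922008 = 1236211536041,  y_3 = 6761·4922008+364·91422241 = 66555391812
k=4:  x_4 = 6761·1236211536041+345·364·66555391812 = 16716052298924161,  y_4 = 6761·66555391812+364·1236211536041 = 899962003159856
k=5:  x_5 = 6761·16716052298924161+345·364·899962003159856 = 226034457949840969001,  y_5 = 6761·899962003159856+364·16716052298924161 = 12169286140172181020

6761 364
91422241 4922008
1236211536041 66555391812
16716052298924161 899962003159856
226034457949840969001 12169286140172181020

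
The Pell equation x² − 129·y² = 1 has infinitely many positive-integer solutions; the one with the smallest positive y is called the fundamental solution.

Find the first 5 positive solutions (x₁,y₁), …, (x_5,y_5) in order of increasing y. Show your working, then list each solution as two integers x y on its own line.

d=129: √d = [11; 2,1,3,1,6,1,3,1,2,22] (ℓ=10, even), read p_9/q_9
k=0  a_k=11  p_k/q_k = 11/1
k=1  a_k=2  p_k/q_k = 23/2
k=2  a_k=1  p_k/q_k = 34/3
k=3  a_k=3  p_k/q_k = 125/11
…
k=5  a_k=6  p_k/q_k = 1079/95
…
k=7  a_k=3  p_k/q_k = 4793/422
k=8  a_k=1  p_k/q_k = 6031/531
k=9  a_k=2  p_k/q_k = 16855/1484
fundamental: x₁=16855, y₁=1484  (since 284091025 − 129·2202256 = 1)
(x_2, y_2) = (16855·16855 + 129·1484·1484, 16855·1484 + 1484·16855) = (568182049, 50025640)
(x_3, y_3) = (16855·568182049 + 129·1484·50025640, 16855·50025640 + 1484·568182049) = (19153416854935, 1686364322916)
(x_4, y_4) = (16855·19153416854935 + 129·1484·1686364322916, 16855·1686364322916 + 1484·19153416854935) = (645661681611676801, 56847341275472720)
(x_5, y_5) = (16855·645661681611676801 + 129·1484·56847341275472720, 16855·56847341275472720 + 1484·645661681611676801) = (21765255267976208106775, 1916323872709821068284)

16855 1484
568182049 50025640
19153416854935 1686364322916
645661681611676801 56847341275472720
21765255267976208106775 1916323872709821068284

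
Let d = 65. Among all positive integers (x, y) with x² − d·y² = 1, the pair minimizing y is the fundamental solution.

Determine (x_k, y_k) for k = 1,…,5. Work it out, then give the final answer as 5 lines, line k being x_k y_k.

[8; 16] for √65; ℓ=1 ⇒ convergent index 1
k=0  a_k=8  p_k/q_k = 8/1
k=1  a_k=16  p_k/q_k = 129/16
(x₁, y₁) = (129, 16);  129² − 65·16² = 1 ✓
(x_2, y_2) = (129·129 + 65·16·16, 129·16 + 16·129) = (33281, 4128)
(x_3, y_3) = (129·33281 + 65·16·4128, 129·4128 + 16·33281) = (8586369, 1065008)
(x_4, y_4) = (129·8586369 + 65·16·1065008, 129·1065008 + 16·8586369) = (2215249921, 274767936)
(x_5, y_5) = (129·2215249921 + 65·16·274767936, 129·274767936 + 16·2215249921) = (571525893249, 70889062480)

129 16
33281 4128
8586369 1065008
2215249921 274767936
571525893249 70889062480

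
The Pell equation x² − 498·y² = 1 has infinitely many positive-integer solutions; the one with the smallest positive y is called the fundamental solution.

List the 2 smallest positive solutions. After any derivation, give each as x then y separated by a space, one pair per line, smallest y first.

179777 8056
64639539457 2896567024

[22; 3,6,22,6,3,44] for √498; ℓ=6 ⇒ convergent index 5
a_0=22:  p_0=22·1+0=22,  q_0=22·0+1=1
…
a_2=6:  p_2=6·67+22=424,  q_2=6·3+1=19
…
a_4=6:  p_4=6·9395+424=56794,  q_4=6·421+19=2545
a_5=3:  p_5=3·56794+9395=179777,  q_5=3·2545+421=8056
(x₁, y₁) = (179777, 8056);  179777² − 498·8056² = 1 ✓
(179777+8056√498)^2 = 64639539457 + 2896567024√498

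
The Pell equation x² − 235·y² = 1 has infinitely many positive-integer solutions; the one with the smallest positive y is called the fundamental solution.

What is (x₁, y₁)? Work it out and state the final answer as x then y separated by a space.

46 3

d=235: √d = [15; 3,30] (ℓ=2, even), read p_1/q_1
step 0: (15, 1)  from 15·(1,0) + (0,1)
step 1: (46, 3)  from 3·(15,1) + (1,0)
→ (46, 3).  Check: 46²=2116, 235·3²=2115, difference 1.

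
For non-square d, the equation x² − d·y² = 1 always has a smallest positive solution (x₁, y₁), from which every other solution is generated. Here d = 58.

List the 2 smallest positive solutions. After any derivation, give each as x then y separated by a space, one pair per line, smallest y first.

√58 = [7; 1,1,1,1,1,1,14, …], period ℓ=7 (odd) → k=13
i=0: a=7 ⇒ p=7, q=1
…
i=2: a=1 ⇒ p=15, q=2
i=3: a=1 ⇒ p=23, q=3
i=4: a=1 ⇒ p=38, q=5
…
i=6: a=1 ⇒ p=99, q=13
…
i=8: a=1 ⇒ p=1546, q=203
i=9: a=1 ⇒ p=2993, q=393
…
i=11: a=1 ⇒ p=7532, q=989
i=12: a=1 ⇒ p=12071, q=1585
i=13: a=1 ⇒ p=19603, q=2574
(x₁, y₁) = (19603, 2574);  19603² − 58·2574² = 1 ✓
k=2:  x_2 = 19603·19603+58·2574·2574 = 768555217,  y_2 = 19603·2574+2574·19603 = 100916244

19603 2574
768555217 100916244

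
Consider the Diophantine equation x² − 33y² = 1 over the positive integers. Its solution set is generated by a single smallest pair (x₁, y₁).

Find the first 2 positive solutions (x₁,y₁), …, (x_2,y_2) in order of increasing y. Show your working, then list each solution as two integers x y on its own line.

23 4
1057 184

d=33: √d = [5; 1,2,1,10] (ℓ=4, even), read p_3/q_3
i=0: a=5 ⇒ p=5, q=1
i=1: a=1 ⇒ p=6, q=1
i=2: a=2 ⇒ p=17, q=3
i=3: a=1 ⇒ p=23, q=4
→ (23, 4).  Check: 23²=529, 33·4²=528, difference 1.
(x_2, y_2) = (23·23 + 33·4·4, 23·4 + 4·23) = (1057, 184)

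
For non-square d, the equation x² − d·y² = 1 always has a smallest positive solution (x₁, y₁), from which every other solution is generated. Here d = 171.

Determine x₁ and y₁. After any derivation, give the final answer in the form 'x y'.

170 13

√171 = [13; 13,26, …], period ℓ=2 (even) → k=1
a_0=13:  p_0=13·1+0=13,  q_0=13·0+1=1
a_1=13:  p_1=13·13+1=170,  q_1=13·1+0=13
→ (170, 13).  Check: 170²=28900, 171·13²=28899, difference 1.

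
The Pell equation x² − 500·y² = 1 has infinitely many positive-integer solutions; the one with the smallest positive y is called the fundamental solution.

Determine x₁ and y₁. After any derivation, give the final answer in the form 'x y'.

d=500: √d = [22; 2,1,3,2,1,…,1,2,44] (ℓ=14, even), read p_13/q_13
step 0: (22, 1)  from 22·(1,0) + (0,1)
…
step 3: (246, 11)  from 3·(67,3) + (45,2)
…
step 6: (1364, 61)  from 1·(805,36) + (559,25)
…
step 8: (15809, 707)  from 1·(14445,646) + (1364,61)
…
step 10: (76317, 3413)  from 2·(30254,1353) + (15809,707)
step 11: (259205, 11592)  from 3·(76317,3413) + (30254,1353)
step 12: (335522, 15005)  from 1·(259205,11592) + (76317,3413)
step 13: (930249, 41602)  from 2·(335522,15005) + (259205,11592)
(x₁, y₁) = (930249, 41602);  930249² − 500·41602² = 1 ✓

930249 41602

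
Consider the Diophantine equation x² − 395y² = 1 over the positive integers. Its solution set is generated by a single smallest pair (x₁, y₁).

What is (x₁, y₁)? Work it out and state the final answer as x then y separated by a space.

[19; 1,6,1,38] for √395; ℓ=4 ⇒ convergent index 3
k=0  a_k=19  p_k/q_k = 19/1
k=1  a_k=1  p_k/q_k = 20/1
k=2  a_k=6  p_k/q_k = 139/7
k=3  a_k=1  p_k/q_k = 159/8
fundamental: x₁=159, y₁=8  (since 25281 − 395·64 = 1)

159 8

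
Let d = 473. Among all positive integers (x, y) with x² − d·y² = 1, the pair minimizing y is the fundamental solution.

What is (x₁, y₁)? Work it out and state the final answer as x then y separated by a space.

[21; 1,2,1,42] for √473; ℓ=4 ⇒ convergent index 3
step 0: (21, 1)  from 21·(1,0) + (0,1)
…
step 2: (65, 3)  from 2·(22,1) + (21,1)
step 3: (87, 4)  from 1·(65,3) + (22,1)
fundamental: x₁=87, y₁=4  (since 7569 − 473·16 = 1)

87 4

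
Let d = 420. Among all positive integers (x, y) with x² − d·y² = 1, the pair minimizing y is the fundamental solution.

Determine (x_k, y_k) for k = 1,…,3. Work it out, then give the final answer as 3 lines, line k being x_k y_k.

41 2
3361 164
275561 13446

√420 = [20; 2,40, …], period ℓ=2 (even) → k=1
step 0: (20, 1)  from 20·(1,0) + (0,1)
step 1: (41, 2)  from 2·(20,1) + (1,0)
(x₁, y₁) = (41, 2);  41² − 420·2² = 1 ✓
(41+2√420)^2 = 3361 + 164√420
(41+2√420)^3 = 275561 + 13446√420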